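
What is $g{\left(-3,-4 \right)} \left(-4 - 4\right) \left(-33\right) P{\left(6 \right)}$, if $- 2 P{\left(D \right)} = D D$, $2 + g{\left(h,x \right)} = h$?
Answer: $23760$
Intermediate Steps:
$g{\left(h,x \right)} = -2 + h$
$P{\left(D \right)} = - \frac{D^{2}}{2}$ ($P{\left(D \right)} = - \frac{D D}{2} = - \frac{D^{2}}{2}$)
$g{\left(-3,-4 \right)} \left(-4 - 4\right) \left(-33\right) P{\left(6 \right)} = \left(-2 - 3\right) \left(-4 - 4\right) \left(-33\right) \left(- \frac{6^{2}}{2}\right) = \left(-5\right) \left(-8\right) \left(-33\right) \left(\left(- \frac{1}{2}\right) 36\right) = 40 \left(-33\right) \left(-18\right) = \left(-1320\right) \left(-18\right) = 23760$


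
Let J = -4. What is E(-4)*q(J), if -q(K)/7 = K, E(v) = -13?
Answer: -364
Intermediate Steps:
q(K) = -7*K
E(-4)*q(J) = -(-91)*(-4) = -13*28 = -364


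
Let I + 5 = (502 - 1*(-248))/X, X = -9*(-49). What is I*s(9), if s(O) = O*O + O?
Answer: -14550/49 ≈ -296.94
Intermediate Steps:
X = 441
I = -485/147 (I = -5 + (502 - 1*(-248))/441 = -5 + (502 + 248)*(1/441) = -5 + 750*(1/441) = -5 + 250/147 = -485/147 ≈ -3.2993)
s(O) = O + O² (s(O) = O² + O = O + O²)
I*s(9) = -1455*(1 + 9)/49 = -1455*10/49 = -485/147*90 = -14550/49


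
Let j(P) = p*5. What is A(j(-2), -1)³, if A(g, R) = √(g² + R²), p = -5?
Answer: 626*√626 ≈ 15663.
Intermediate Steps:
j(P) = -25 (j(P) = -5*5 = -25)
A(g, R) = √(R² + g²)
A(j(-2), -1)³ = (√((-1)² + (-25)²))³ = (√(1 + 625))³ = (√626)³ = 626*√626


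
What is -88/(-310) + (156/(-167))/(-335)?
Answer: 497152/1734295 ≈ 0.28666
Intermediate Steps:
-88/(-310) + (156/(-167))/(-335) = -88*(-1/310) + (156*(-1/167))*(-1/335) = 44/155 - 156/167*(-1/335) = 44/155 + 156/55945 = 497152/1734295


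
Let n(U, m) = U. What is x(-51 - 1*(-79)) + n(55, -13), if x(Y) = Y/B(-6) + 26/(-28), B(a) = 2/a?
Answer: -419/14 ≈ -29.929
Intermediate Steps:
x(Y) = -13/14 - 3*Y (x(Y) = Y/((2/(-6))) + 26/(-28) = Y/((2*(-⅙))) + 26*(-1/28) = Y/(-⅓) - 13/14 = Y*(-3) - 13/14 = -3*Y - 13/14 = -13/14 - 3*Y)
x(-51 - 1*(-79)) + n(55, -13) = (-13/14 - 3*(-51 - 1*(-79))) + 55 = (-13/14 - 3*(-51 + 79)) + 55 = (-13/14 - 3*28) + 55 = (-13/14 - 84) + 55 = -1189/14 + 55 = -419/14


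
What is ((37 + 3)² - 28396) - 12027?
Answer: -38823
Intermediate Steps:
((37 + 3)² - 28396) - 12027 = (40² - 28396) - 12027 = (1600 - 28396) - 12027 = -26796 - 12027 = -38823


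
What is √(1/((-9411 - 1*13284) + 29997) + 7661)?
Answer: √408478429146/7302 ≈ 87.527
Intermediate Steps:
√(1/((-9411 - 1*13284) + 29997) + 7661) = √(1/((-9411 - 13284) + 29997) + 7661) = √(1/(-22695 + 29997) + 7661) = √(1/7302 + 7661) = √(55940623/7302) = √408478429146/7302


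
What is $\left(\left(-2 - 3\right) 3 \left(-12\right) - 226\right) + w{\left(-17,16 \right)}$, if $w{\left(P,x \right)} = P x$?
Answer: $-318$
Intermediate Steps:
$\left(\left(-2 - 3\right) 3 \left(-12\right) - 226\right) + w{\left(-17,16 \right)} = \left(\left(-2 - 3\right) 3 \left(-12\right) - 226\right) - 272 = \left(\left(-5\right) 3 \left(-12\right) - 226\right) - 272 = \left(\left(-15\right) \left(-12\right) - 226\right) - 272 = \left(180 - 226\right) - 272 = -46 - 272 = -318$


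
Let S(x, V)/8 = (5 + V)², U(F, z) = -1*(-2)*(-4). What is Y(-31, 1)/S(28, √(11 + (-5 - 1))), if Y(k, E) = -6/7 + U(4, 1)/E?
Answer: -93/1120 + 31*√5/1120 ≈ -0.021145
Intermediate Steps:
U(F, z) = -8 (U(F, z) = 2*(-4) = -8)
S(x, V) = 8*(5 + V)²
Y(k, E) = -6/7 - 8/E
Y(-31, 1)/S(28, √(11 + (-5 - 1))) = (-6/7 - 8/1)/((8*(5 + √(11 + (-5 - 1)))²)) = (-6/7 - 8*1)/((8*(5 + √(11 - 6))²)) = (-6/7 - 8)/((8*(5 + √5)²)) = -31/(28*(5 + √5)²)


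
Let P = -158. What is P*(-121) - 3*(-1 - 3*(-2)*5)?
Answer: 19031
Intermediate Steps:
P*(-121) - 3*(-1 - 3*(-2)*5) = -158*(-121) - 3*(-1 - 3*(-2)*5) = 19118 - 3*(-1 + 6*5) = 19118 - 3*(-1 + 30) = 19118 - 3*29 = 19118 - 87 = 19031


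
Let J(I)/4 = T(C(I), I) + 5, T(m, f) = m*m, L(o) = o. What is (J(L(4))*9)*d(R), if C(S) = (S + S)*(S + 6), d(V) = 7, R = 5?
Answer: 1614060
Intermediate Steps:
C(S) = 2*S*(6 + S) (C(S) = (2*S)*(6 + S) = 2*S*(6 + S))
T(m, f) = m²
J(I) = 20 + 16*I²*(6 + I)² (J(I) = 4*((2*I*(6 + I))² + 5) = 4*(4*I²*(6 + I)² + 5) = 4*(5 + 4*I²*(6 + I)²) = 20 + 16*I²*(6 + I)²)
(J(L(4))*9)*d(R) = ((20 + 16*4²*(6 + 4)²)*9)*7 = ((20 + 16*16*10²)*9)*7 = ((20 + 16*16*100)*9)*7 = ((20 + 25600)*9)*7 = (25620*9)*7 = 230580*7 = 1614060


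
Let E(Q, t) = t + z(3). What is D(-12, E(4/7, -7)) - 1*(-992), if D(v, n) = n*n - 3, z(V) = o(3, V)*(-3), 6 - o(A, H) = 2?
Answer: 1350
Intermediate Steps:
o(A, H) = 4 (o(A, H) = 6 - 1*2 = 6 - 2 = 4)
z(V) = -12 (z(V) = 4*(-3) = -12)
E(Q, t) = -12 + t (E(Q, t) = t - 12 = -12 + t)
D(v, n) = -3 + n² (D(v, n) = n² - 3 = -3 + n²)
D(-12, E(4/7, -7)) - 1*(-992) = (-3 + (-12 - 7)²) - 1*(-992) = (-3 + (-19)²) + 992 = (-3 + 361) + 992 = 358 + 992 = 1350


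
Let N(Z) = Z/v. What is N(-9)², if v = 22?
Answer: 81/484 ≈ 0.16736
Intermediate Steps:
N(Z) = Z/22
N(-9)² = ((1/22)*(-9))² = (-9/22)² = 81/484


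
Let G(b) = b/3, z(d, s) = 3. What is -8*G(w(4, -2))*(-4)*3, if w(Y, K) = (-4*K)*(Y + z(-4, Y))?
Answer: 1792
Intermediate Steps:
w(Y, K) = -4*K*(3 + Y) (w(Y, K) = (-4*K)*(Y + 3) = (-4*K)*(3 + Y) = -4*K*(3 + Y))
G(b) = b/3 (G(b) = b*(1/3) = b/3)
-8*G(w(4, -2))*(-4)*3 = -8*(-4*(-2)*(3 + 4))/3*(-4)*3 = -8*(-4*(-2)*7)/3*(-4)*3 = -8*(1/3)*56*(-4)*3 = -448*(-4)/3*3 = -8*(-224/3)*3 = (1792/3)*3 = 1792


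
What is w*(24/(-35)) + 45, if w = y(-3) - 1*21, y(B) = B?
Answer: 2151/35 ≈ 61.457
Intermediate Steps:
w = -24 (w = -3 - 1*21 = -3 - 21 = -24)
w*(24/(-35)) + 45 = -576/(-35) + 45 = -576*(-1)/35 + 45 = -24*(-24/35) + 45 = 576/35 + 45 = 2151/35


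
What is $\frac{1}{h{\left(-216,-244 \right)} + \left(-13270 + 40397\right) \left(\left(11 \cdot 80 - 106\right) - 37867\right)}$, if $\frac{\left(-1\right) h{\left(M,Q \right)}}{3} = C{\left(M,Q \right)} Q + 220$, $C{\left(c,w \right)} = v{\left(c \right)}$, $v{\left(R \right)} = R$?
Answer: $- \frac{1}{1006380583} \approx -9.9366 \cdot 10^{-10}$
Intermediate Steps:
$C{\left(c,w \right)} = c$
$h{\left(M,Q \right)} = -660 - 3 M Q$ ($h{\left(M,Q \right)} = - 3 \left(M Q + 220\right) = - 3 \left(220 + M Q\right) = -660 - 3 M Q$)
$\frac{1}{h{\left(-216,-244 \right)} + \left(-13270 + 40397\right) \left(\left(11 \cdot 80 - 106\right) - 37867\right)} = \frac{1}{\left(-660 - \left(-648\right) \left(-244\right)\right) + \left(-13270 + 40397\right) \left(\left(11 \cdot 80 - 106\right) - 37867\right)} = \frac{1}{\left(-660 - 158112\right) + 27127 \left(\left(880 - 106\right) - 37867\right)} = \frac{1}{-158772 + 27127 \left(774 - 37867\right)} = \frac{1}{-158772 + 27127 \left(-37093\right)} = \frac{1}{-158772 - 1006221811} = \frac{1}{-1006380583} = - \frac{1}{1006380583}$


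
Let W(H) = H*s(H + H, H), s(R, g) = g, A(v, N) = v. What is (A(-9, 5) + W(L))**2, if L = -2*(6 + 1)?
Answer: 34969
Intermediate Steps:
L = -14 (L = -2*7 = -14)
W(H) = H**2 (W(H) = H*H = H**2)
(A(-9, 5) + W(L))**2 = (-9 + (-14)**2)**2 = (-9 + 196)**2 = 187**2 = 34969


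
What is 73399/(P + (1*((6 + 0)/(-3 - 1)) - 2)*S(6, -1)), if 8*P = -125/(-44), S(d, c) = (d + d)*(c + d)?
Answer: -25836448/73795 ≈ -350.11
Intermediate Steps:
S(d, c) = 2*d*(c + d) (S(d, c) = (2*d)*(c + d) = 2*d*(c + d))
P = 125/352 (P = (-125/(-44))/8 = (-125*(-1/44))/8 = (⅛)*(125/44) = 125/352 ≈ 0.35511)
73399/(P + (1*((6 + 0)/(-3 - 1)) - 2)*S(6, -1)) = 73399/(125/352 + (1*((6 + 0)/(-3 - 1)) - 2)*(2*6*(-1 + 6))) = 73399/(125/352 + (1*(6/(-4)) - 2)*(2*6*5)) = 73399/(125/352 + (1*(6*(-¼)) - 2)*60) = 73399/(125/352 + (1*(-3/2) - 2)*60) = 73399/(125/352 + (-3/2 - 2)*60) = 73399/(125/352 - 7/2*60) = 73399/(125/352 - 210) = 73399/(-73795/352) = 73399*(-352/73795) = -25836448/73795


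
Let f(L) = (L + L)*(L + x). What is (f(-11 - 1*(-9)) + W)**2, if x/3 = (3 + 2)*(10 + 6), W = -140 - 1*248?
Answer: 1795600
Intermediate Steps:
W = -388 (W = -140 - 248 = -388)
x = 240 (x = 3*((3 + 2)*(10 + 6)) = 3*(5*16) = 3*80 = 240)
f(L) = 2*L*(240 + L) (f(L) = (L + L)*(L + 240) = (2*L)*(240 + L) = 2*L*(240 + L))
(f(-11 - 1*(-9)) + W)**2 = (2*(-11 - 1*(-9))*(240 + (-11 - 1*(-9))) - 388)**2 = (2*(-11 + 9)*(240 + (-11 + 9)) - 388)**2 = (2*(-2)*(240 - 2) - 388)**2 = (2*(-2)*238 - 388)**2 = (-952 - 388)**2 = (-1340)**2 = 1795600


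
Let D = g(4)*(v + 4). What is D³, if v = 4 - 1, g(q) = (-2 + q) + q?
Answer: 74088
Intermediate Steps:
g(q) = -2 + 2*q
v = 3
D = 42 (D = (-2 + 2*4)*(3 + 4) = (-2 + 8)*7 = 6*7 = 42)
D³ = 42³ = 74088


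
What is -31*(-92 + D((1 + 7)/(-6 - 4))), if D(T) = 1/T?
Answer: 11563/4 ≈ 2890.8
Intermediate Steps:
-31*(-92 + D((1 + 7)/(-6 - 4))) = -31*(-92 + 1/((1 + 7)/(-6 - 4))) = -31*(-92 + 1/(8/(-10))) = -31*(-92 + 1/(8*(-1/10))) = -31*(-92 + 1/(-4/5)) = -31*(-92 - 5/4) = -31*(-373/4) = 11563/4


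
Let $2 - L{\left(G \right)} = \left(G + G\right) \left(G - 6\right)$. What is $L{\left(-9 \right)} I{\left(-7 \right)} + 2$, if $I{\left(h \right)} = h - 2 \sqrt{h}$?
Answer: $1878 + 536 i \sqrt{7} \approx 1878.0 + 1418.1 i$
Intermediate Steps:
$I{\left(h \right)} = h - 2 \sqrt{h}$
$L{\left(G \right)} = 2 - 2 G \left(-6 + G\right)$ ($L{\left(G \right)} = 2 - \left(G + G\right) \left(G - 6\right) = 2 - 2 G \left(-6 + G\right)$)
$L{\left(-9 \right)} I{\left(-7 \right)} + 2 = \left(2 - 2 \left(-9\right)^{2} + 12 \left(-9\right)\right) \left(-7 - 2 \sqrt{-7}\right) + 2 = \left(2 - 162 - 108\right) \left(-7 - 2 i \sqrt{7}\right) + 2 = - 268 \left(-7 - 2 i \sqrt{7}\right) + 2 = \left(1876 + 536 i \sqrt{7}\right) + 2 = 1878 + 536 i \sqrt{7}$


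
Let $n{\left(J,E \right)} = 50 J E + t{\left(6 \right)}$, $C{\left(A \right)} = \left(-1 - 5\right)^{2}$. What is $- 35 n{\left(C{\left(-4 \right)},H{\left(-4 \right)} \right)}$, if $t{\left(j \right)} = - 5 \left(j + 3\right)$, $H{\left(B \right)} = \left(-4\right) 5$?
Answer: $1261575$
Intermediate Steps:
$H{\left(B \right)} = -20$
$t{\left(j \right)} = -15 - 5 j$ ($t{\left(j \right)} = - 5 \left(3 + j\right) = -15 - 5 j$)
$C{\left(A \right)} = 36$ ($C{\left(A \right)} = \left(-6\right)^{2} = 36$)
$n{\left(J,E \right)} = -45 + 50 E J$ ($n{\left(J,E \right)} = 50 J E - 45 = 50 E J - 45 = -45 + 50 E J$)
$- 35 n{\left(C{\left(-4 \right)},H{\left(-4 \right)} \right)} = - 35 \left(-45 + 50 \left(-20\right) 36\right) = - 35 \left(-45 - 36000\right) = \left(-35\right) \left(-36045\right) = 1261575$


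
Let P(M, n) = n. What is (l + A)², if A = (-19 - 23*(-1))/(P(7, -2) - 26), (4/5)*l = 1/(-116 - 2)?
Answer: 257049/10916416 ≈ 0.023547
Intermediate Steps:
l = -5/472 (l = 5/(4*(-116 - 2)) = (5/4)/(-118) = (5/4)*(-1/118) = -5/472 ≈ -0.010593)
A = -⅐ (A = (-19 - 23*(-1))/(-2 - 26) = (-19 + 23)/(-28) = 4*(-1/28) = -⅐ ≈ -0.14286)
(l + A)² = (-5/472 - ⅐)² = (-507/3304)² = 257049/10916416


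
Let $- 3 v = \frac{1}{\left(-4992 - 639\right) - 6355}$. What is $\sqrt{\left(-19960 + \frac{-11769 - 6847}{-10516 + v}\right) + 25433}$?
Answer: $\frac{\sqrt{782813141434770082273}}{378134327} \approx 73.992$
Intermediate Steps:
$v = \frac{1}{35958}$ ($v = - \frac{1}{3 \left(\left(-4992 - 639\right) - 6355\right)} = - \frac{1}{3 \left(-5631 - 6355\right)} = - \frac{1}{3 \left(-11986\right)} = \left(- \frac{1}{3}\right) \left(- \frac{1}{11986}\right) = \frac{1}{35958} \approx 2.781 \cdot 10^{-5}$)
$\sqrt{\left(-19960 + \frac{-11769 - 6847}{-10516 + v}\right) + 25433} = \sqrt{\left(-19960 + \frac{-11769 - 6847}{-10516 + \frac{1}{35958}}\right) + 25433} = \sqrt{\left(-19960 - \frac{18616}{- \frac{378134327}{35958}}\right) + 25433} = \sqrt{\left(-19960 - - \frac{669394128}{378134327}\right) + 25433} = \sqrt{\left(-19960 + \frac{669394128}{378134327}\right) + 25433} = \sqrt{- \frac{7546891772792}{378134327} + 25433} = \sqrt{\frac{2070198565799}{378134327}} = \frac{\sqrt{782813141434770082273}}{378134327}$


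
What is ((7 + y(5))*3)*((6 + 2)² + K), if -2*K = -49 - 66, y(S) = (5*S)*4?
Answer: 78003/2 ≈ 39002.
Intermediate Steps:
y(S) = 20*S
K = 115/2 (K = -(-49 - 66)/2 = -½*(-115) = 115/2 ≈ 57.500)
((7 + y(5))*3)*((6 + 2)² + K) = ((7 + 20*5)*3)*((6 + 2)² + 115/2) = ((7 + 100)*3)*(8² + 115/2) = (107*3)*(64 + 115/2) = 321*(243/2) = 78003/2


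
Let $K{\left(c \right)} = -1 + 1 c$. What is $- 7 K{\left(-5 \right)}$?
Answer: $42$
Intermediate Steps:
$K{\left(c \right)} = -1 + c$
$- 7 K{\left(-5 \right)} = - 7 \left(-1 - 5\right) = \left(-7\right) \left(-6\right) = 42$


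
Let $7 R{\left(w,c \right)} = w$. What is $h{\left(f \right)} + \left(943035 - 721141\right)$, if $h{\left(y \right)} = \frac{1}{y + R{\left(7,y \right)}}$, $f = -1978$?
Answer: $\frac{438684437}{1977} \approx 2.2189 \cdot 10^{5}$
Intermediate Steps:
$R{\left(w,c \right)} = \frac{w}{7}$
$h{\left(y \right)} = \frac{1}{1 + y}$ ($h{\left(y \right)} = \frac{1}{y + \frac{1}{7} \cdot 7} = \frac{1}{y + 1} = \frac{1}{1 + y}$)
$h{\left(f \right)} + \left(943035 - 721141\right) = \frac{1}{1 - 1978} + \left(943035 - 721141\right) = \frac{1}{-1977} + 221894 = - \frac{1}{1977} + 221894 = \frac{438684437}{1977}$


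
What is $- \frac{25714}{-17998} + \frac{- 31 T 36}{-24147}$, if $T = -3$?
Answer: $\frac{31147703}{24144317} \approx 1.2901$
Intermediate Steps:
$- \frac{25714}{-17998} + \frac{- 31 T 36}{-24147} = - \frac{25714}{-17998} + \frac{\left(-31\right) \left(-3\right) 36}{-24147} = \left(-25714\right) \left(- \frac{1}{17998}\right) + 93 \cdot 36 \left(- \frac{1}{24147}\right) = \frac{12857}{8999} + 3348 \left(- \frac{1}{24147}\right) = \frac{12857}{8999} - \frac{372}{2683} = \frac{31147703}{24144317}$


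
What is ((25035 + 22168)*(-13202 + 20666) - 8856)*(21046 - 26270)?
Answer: -1840490091264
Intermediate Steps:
((25035 + 22168)*(-13202 + 20666) - 8856)*(21046 - 26270) = (47203*7464 - 8856)*(-5224) = (352323192 - 8856)*(-5224) = 352314336*(-5224) = -1840490091264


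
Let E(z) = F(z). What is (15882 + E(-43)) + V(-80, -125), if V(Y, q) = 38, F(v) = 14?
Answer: 15934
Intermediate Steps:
E(z) = 14
(15882 + E(-43)) + V(-80, -125) = (15882 + 14) + 38 = 15896 + 38 = 15934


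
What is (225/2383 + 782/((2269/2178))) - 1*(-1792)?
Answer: 13748618977/5407027 ≈ 2542.7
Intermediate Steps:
(225/2383 + 782/((2269/2178))) - 1*(-1792) = (225*(1/2383) + 782/((2269*(1/2178)))) + 1792 = (225/2383 + 782/(2269/2178)) + 1792 = (225/2383 + 782*(2178/2269)) + 1792 = (225/2383 + 1703196/2269) + 1792 = 4059226593/5407027 + 1792 = 13748618977/5407027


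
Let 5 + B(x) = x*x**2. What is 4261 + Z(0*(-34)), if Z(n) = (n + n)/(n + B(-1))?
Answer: 4261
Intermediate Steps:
B(x) = -5 + x**3 (B(x) = -5 + x*x**2 = -5 + x**3)
Z(n) = 2*n/(-6 + n) (Z(n) = (n + n)/(n + (-5 + (-1)**3)) = (2*n)/(n + (-5 - 1)) = (2*n)/(n - 6) = (2*n)/(-6 + n) = 2*n/(-6 + n))
4261 + Z(0*(-34)) = 4261 + 2*(0*(-34))/(-6 + 0*(-34)) = 4261 + 2*0/(-6 + 0) = 4261 + 2*0/(-6) = 4261 + 2*0*(-1/6) = 4261 + 0 = 4261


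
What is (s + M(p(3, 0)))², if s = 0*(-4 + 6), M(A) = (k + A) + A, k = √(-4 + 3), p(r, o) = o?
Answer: -1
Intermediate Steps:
k = I (k = √(-1) = I ≈ 1.0*I)
M(A) = I + 2*A (M(A) = (I + A) + A = I + 2*A)
s = 0 (s = 0*2 = 0)
(s + M(p(3, 0)))² = (0 + (I + 2*0))² = (0 + (I + 0))² = (0 + I)² = I² = -1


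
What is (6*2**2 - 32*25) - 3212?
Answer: -3988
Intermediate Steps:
(6*2**2 - 32*25) - 3212 = (6*4 - 800) - 3212 = (24 - 800) - 3212 = -776 - 3212 = -3988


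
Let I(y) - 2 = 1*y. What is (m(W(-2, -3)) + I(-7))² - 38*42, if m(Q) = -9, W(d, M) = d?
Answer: -1400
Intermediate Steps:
I(y) = 2 + y (I(y) = 2 + 1*y = 2 + y)
(m(W(-2, -3)) + I(-7))² - 38*42 = (-9 + (2 - 7))² - 38*42 = (-9 - 5)² - 1596 = (-14)² - 1596 = 196 - 1596 = -1400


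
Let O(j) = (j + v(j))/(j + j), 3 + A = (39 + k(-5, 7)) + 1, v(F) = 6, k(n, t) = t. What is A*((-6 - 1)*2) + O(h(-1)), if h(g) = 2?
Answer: -614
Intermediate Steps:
A = 44 (A = -3 + ((39 + 7) + 1) = -3 + (46 + 1) = -3 + 47 = 44)
O(j) = (6 + j)/(2*j) (O(j) = (j + 6)/(j + j) = (6 + j)/((2*j)) = (6 + j)*(1/(2*j)) = (6 + j)/(2*j))
A*((-6 - 1)*2) + O(h(-1)) = 44*((-6 - 1)*2) + (1/2)*(6 + 2)/2 = 44*(-7*2) + (1/2)*(1/2)*8 = 44*(-14) + 2 = -616 + 2 = -614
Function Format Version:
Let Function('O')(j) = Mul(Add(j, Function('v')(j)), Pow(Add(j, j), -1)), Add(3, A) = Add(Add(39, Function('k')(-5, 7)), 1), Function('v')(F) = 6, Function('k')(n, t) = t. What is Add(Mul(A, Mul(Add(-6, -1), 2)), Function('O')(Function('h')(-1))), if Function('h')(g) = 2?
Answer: -614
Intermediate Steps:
A = 44 (A = Add(-3, Add(Add(39, 7), 1)) = Add(-3, Add(46, 1)) = Add(-3, 47) = 44)
Function('O')(j) = Mul(Rational(1, 2), Pow(j, -1), Add(6, j)) (Function('O')(j) = Mul(Add(j, 6), Pow(Add(j, j), -1)) = Mul(Add(6, j), Pow(Mul(2, j), -1)) = Mul(Add(6, j), Mul(Rational(1, 2), Pow(j, -1))) = Mul(Rational(1, 2), Pow(j, -1), Add(6, j)))
Add(Mul(A, Mul(Add(-6, -1), 2)), Function('O')(Function('h')(-1))) = Add(Mul(44, Mul(Add(-6, -1), 2)), Mul(Rational(1, 2), Pow(2, -1), Add(6, 2))) = Add(Mul(44, Mul(-7, 2)), Mul(Rational(1, 2), Rational(1, 2), 8)) = Add(Mul(44, -14), 2) = Add(-616, 2) = -614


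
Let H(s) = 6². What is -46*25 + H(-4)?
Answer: -1114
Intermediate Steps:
H(s) = 36
-46*25 + H(-4) = -46*25 + 36 = -1150 + 36 = -1114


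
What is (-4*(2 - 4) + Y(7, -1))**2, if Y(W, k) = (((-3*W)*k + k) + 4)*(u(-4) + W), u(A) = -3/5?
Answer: 652864/25 ≈ 26115.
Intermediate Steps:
u(A) = -3/5 (u(A) = -3*1/5 = -3/5)
Y(W, k) = (-3/5 + W)*(4 + k - 3*W*k) (Y(W, k) = (((-3*W)*k + k) + 4)*(-3/5 + W) = ((-3*W*k + k) + 4)*(-3/5 + W) = ((k - 3*W*k) + 4)*(-3/5 + W) = (4 + k - 3*W*k)*(-3/5 + W) = (-3/5 + W)*(4 + k - 3*W*k))
(-4*(2 - 4) + Y(7, -1))**2 = (-4*(2 - 4) + (-12/5 + 4*7 - 3/5*(-1) - 3*(-1)*7**2 + (14/5)*7*(-1)))**2 = (-4*(-2) + (-12/5 + 28 + 3/5 - 3*(-1)*49 - 98/5))**2 = (8 + (-12/5 + 28 + 3/5 + 147 - 98/5))**2 = (8 + 768/5)**2 = (808/5)**2 = 652864/25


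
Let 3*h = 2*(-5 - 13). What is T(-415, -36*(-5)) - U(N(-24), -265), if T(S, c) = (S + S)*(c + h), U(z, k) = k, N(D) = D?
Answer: -139175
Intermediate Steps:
h = -12 (h = (2*(-5 - 13))/3 = (2*(-18))/3 = (⅓)*(-36) = -12)
T(S, c) = 2*S*(-12 + c) (T(S, c) = (S + S)*(c - 12) = (2*S)*(-12 + c) = 2*S*(-12 + c))
T(-415, -36*(-5)) - U(N(-24), -265) = 2*(-415)*(-12 - 36*(-5)) - 1*(-265) = 2*(-415)*(-12 + 180) + 265 = 2*(-415)*168 + 265 = -139440 + 265 = -139175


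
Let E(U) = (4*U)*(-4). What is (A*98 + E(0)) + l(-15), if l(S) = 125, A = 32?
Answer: 3261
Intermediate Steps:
E(U) = -16*U
(A*98 + E(0)) + l(-15) = (32*98 - 16*0) + 125 = (3136 + 0) + 125 = 3136 + 125 = 3261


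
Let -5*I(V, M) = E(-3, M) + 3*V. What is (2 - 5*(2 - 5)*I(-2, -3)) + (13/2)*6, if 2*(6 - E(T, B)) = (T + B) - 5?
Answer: 49/2 ≈ 24.500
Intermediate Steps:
E(T, B) = 17/2 - B/2 - T/2 (E(T, B) = 6 - ((T + B) - 5)/2 = 6 - ((B + T) - 5)/2 = 6 - (-5 + B + T)/2 = 6 + (5/2 - B/2 - T/2) = 17/2 - B/2 - T/2)
I(V, M) = -2 - 3*V/5 + M/10 (I(V, M) = -((17/2 - M/2 - ½*(-3)) + 3*V)/5 = -((17/2 - M/2 + 3/2) + 3*V)/5 = -((10 - M/2) + 3*V)/5 = -(10 + 3*V - M/2)/5 = -2 - 3*V/5 + M/10)
(2 - 5*(2 - 5)*I(-2, -3)) + (13/2)*6 = (2 - 5*(2 - 5)*(-2 - ⅗*(-2) + (⅒)*(-3))) + (13/2)*6 = (2 - (-15)*(-2 + 6/5 - 3/10)) + (13*(½))*6 = (2 - (-15)*(-11)/10) + (13/2)*6 = (2 - 5*33/10) + 39 = (2 - 33/2) + 39 = -29/2 + 39 = 49/2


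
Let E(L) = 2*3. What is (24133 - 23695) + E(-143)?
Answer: 444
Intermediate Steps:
E(L) = 6
(24133 - 23695) + E(-143) = (24133 - 23695) + 6 = 438 + 6 = 444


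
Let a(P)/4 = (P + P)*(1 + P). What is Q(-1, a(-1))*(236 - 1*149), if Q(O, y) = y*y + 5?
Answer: 435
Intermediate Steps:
a(P) = 8*P*(1 + P) (a(P) = 4*((P + P)*(1 + P)) = 4*((2*P)*(1 + P)) = 4*(2*P*(1 + P)) = 8*P*(1 + P))
Q(O, y) = 5 + y² (Q(O, y) = y² + 5 = 5 + y²)
Q(-1, a(-1))*(236 - 1*149) = (5 + (8*(-1)*(1 - 1))²)*(236 - 1*149) = (5 + (8*(-1)*0)²)*(236 - 149) = (5 + 0²)*87 = (5 + 0)*87 = 5*87 = 435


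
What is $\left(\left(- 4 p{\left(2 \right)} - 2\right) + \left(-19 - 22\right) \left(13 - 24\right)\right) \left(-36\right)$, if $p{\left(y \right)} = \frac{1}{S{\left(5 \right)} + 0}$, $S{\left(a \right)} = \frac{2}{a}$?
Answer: $-15804$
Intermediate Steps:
$p{\left(y \right)} = \frac{5}{2}$ ($p{\left(y \right)} = \frac{1}{\frac{2}{5} + 0} = \frac{1}{\frac{2}{5}} = \frac{5}{2}$)
$\left(\left(- 4 p{\left(2 \right)} - 2\right) + \left(-19 - 22\right) \left(13 - 24\right)\right) \left(-36\right) = \left(\left(\left(-4\right) \frac{5}{2} - 2\right) + \left(-19 - 22\right) \left(13 - 24\right)\right) \left(-36\right) = \left(\left(-10 - 2\right) - -451\right) \left(-36\right) = \left(-12 + 451\right) \left(-36\right) = 439 \left(-36\right) = -15804$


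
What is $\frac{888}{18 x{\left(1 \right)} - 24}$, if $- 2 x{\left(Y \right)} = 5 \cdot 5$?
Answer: $- \frac{296}{83} \approx -3.5663$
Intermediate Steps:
$x{\left(Y \right)} = - \frac{25}{2}$ ($x{\left(Y \right)} = - \frac{5 \cdot 5}{2} = \left(- \frac{1}{2}\right) 25 = - \frac{25}{2}$)
$\frac{888}{18 x{\left(1 \right)} - 24} = \frac{888}{18 \left(- \frac{25}{2}\right) - 24} = \frac{888}{-225 - 24} = \frac{888}{-249} = 888 \left(- \frac{1}{249}\right) = - \frac{296}{83}$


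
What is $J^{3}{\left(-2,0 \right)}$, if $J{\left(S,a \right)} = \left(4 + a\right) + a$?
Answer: $64$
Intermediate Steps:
$J{\left(S,a \right)} = 4 + 2 a$
$J^{3}{\left(-2,0 \right)} = \left(4 + 2 \cdot 0\right)^{3} = \left(4 + 0\right)^{3} = 4^{3} = 64$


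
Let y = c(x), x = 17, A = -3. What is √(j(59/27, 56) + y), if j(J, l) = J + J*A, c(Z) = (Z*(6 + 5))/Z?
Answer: √537/9 ≈ 2.5748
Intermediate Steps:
c(Z) = 11 (c(Z) = (Z*11)/Z = (11*Z)/Z = 11)
y = 11
j(J, l) = -2*J (j(J, l) = J + J*(-3) = J - 3*J = -2*J)
√(j(59/27, 56) + y) = √(-118/27 + 11) = √(179/27) = √537/9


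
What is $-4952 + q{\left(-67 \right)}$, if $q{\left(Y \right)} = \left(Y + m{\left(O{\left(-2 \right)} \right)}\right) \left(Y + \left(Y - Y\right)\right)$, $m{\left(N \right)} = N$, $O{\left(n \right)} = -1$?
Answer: $-396$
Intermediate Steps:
$q{\left(Y \right)} = Y \left(-1 + Y\right)$ ($q{\left(Y \right)} = \left(Y - 1\right) \left(Y + \left(Y - Y\right)\right) = \left(-1 + Y\right) \left(Y + 0\right) = \left(-1 + Y\right) Y = Y \left(-1 + Y\right)$)
$-4952 + q{\left(-67 \right)} = -4952 - 67 \left(-1 - 67\right) = -4952 - -4556 = -4952 + 4556 = -396$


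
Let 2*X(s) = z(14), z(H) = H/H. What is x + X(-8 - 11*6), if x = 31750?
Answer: 63501/2 ≈ 31751.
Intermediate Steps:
z(H) = 1
X(s) = 1/2 (X(s) = (1/2)*1 = 1/2)
x + X(-8 - 11*6) = 31750 + 1/2 = 63501/2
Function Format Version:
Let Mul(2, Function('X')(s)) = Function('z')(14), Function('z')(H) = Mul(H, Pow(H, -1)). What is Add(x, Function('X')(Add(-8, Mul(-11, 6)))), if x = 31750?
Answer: Rational(63501, 2) ≈ 31751.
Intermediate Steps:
Function('z')(H) = 1
Function('X')(s) = Rational(1, 2) (Function('X')(s) = Mul(Rational(1, 2), 1) = Rational(1, 2))
Add(x, Function('X')(Add(-8, Mul(-11, 6)))) = Add(31750, Rational(1, 2)) = Rational(63501, 2)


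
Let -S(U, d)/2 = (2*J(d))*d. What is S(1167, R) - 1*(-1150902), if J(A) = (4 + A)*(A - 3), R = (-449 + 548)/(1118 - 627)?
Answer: 136234279571994/118370771 ≈ 1.1509e+6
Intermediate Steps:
R = 99/491 ≈ 0.20163
J(A) = (-3 + A)*(4 + A) (J(A) = (4 + A)*(-3 + A) = (-3 + A)*(4 + A))
S(U, d) = -2*d*(-24 + 2*d + 2*d²) (S(U, d) = -2*2*(-12 + d + d²)*d = -2*(-24 + 2*d + 2*d²)*d = -2*d*(-24 + 2*d + 2*d²))
S(1167, R) - 1*(-1150902) = 4*(99/491)*(12 - 1*99/491 - (99/491)²) - 1*(-1150902) = 4*(99/491)*(12 - 99/491 - 1*9801/241081) + 1150902 = 4*(99/491)*(12 - 99/491 - 9801/241081) + 1150902 = 4*(99/491)*(2834562/241081) + 1150902 = 1122486552/118370771 + 1150902 = 136234279571994/118370771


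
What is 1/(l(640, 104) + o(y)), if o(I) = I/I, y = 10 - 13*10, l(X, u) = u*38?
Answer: 1/3953 ≈ 0.00025297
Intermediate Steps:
l(X, u) = 38*u
y = -120 (y = 10 - 130 = -120)
o(I) = 1
1/(l(640, 104) + o(y)) = 1/(38*104 + 1) = 1/(3952 + 1) = 1/3953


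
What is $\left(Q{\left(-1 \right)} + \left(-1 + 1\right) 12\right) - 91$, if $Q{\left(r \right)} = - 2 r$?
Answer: $-89$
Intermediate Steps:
$\left(Q{\left(-1 \right)} + \left(-1 + 1\right) 12\right) - 91 = \left(\left(-2\right) \left(-1\right) + \left(-1 + 1\right) 12\right) - 91 = \left(2 + 0 \cdot 12\right) - 91 = \left(2 + 0\right) - 91 = 2 - 91 = -89$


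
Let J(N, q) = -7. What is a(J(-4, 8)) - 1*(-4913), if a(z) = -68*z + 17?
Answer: 5406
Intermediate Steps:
a(z) = 17 - 68*z
a(J(-4, 8)) - 1*(-4913) = (17 - 68*(-7)) - 1*(-4913) = (17 + 476) + 4913 = 493 + 4913 = 5406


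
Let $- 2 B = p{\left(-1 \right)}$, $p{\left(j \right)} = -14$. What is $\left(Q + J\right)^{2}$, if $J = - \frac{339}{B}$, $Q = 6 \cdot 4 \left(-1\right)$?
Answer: $\frac{257049}{49} \approx 5245.9$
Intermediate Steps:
$B = 7$ ($B = \left(- \frac{1}{2}\right) \left(-14\right) = 7$)
$Q = -24$ ($Q = 24 \left(-1\right) = -24$)
$J = - \frac{339}{7} \approx -48.429$
$\left(Q + J\right)^{2} = \left(-24 - \frac{339}{7}\right)^{2} = \left(- \frac{507}{7}\right)^{2} = \frac{257049}{49}$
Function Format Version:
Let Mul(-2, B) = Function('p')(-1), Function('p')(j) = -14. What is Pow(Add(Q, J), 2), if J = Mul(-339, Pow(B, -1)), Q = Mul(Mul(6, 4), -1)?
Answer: Rational(257049, 49) ≈ 5245.9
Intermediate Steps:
B = 7 (B = Mul(Rational(-1, 2), -14) = 7)
Q = -24 (Q = Mul(24, -1) = -24)
J = Rational(-339, 7) (J = Mul(-339, Pow(7, -1)) = Mul(-339, Rational(1, 7)) = Rational(-339, 7) ≈ -48.429)
Pow(Add(Q, J), 2) = Pow(Add(-24, Rational(-339, 7)), 2) = Pow(Rational(-507, 7), 2) = Rational(257049, 49)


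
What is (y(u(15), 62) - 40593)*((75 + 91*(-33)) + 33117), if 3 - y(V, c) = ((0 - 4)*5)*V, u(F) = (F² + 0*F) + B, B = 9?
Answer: -1084086990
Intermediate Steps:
u(F) = 9 + F² (u(F) = (F² + 0*F) + 9 = (F² + 0) + 9 = F² + 9 = 9 + F²)
y(V, c) = 3 + 20*V (y(V, c) = 3 - (0 - 4)*5*V = 3 - (-4*5)*V = 3 - (-20)*V = 3 + 20*V)
(y(u(15), 62) - 40593)*((75 + 91*(-33)) + 33117) = ((3 + 20*(9 + 15²)) - 40593)*((75 + 91*(-33)) + 33117) = ((3 + 20*(9 + 225)) - 40593)*((75 - 3003) + 33117) = ((3 + 20*234) - 40593)*(-2928 + 33117) = ((3 + 4680) - 40593)*30189 = (4683 - 40593)*30189 = -35910*30189 = -1084086990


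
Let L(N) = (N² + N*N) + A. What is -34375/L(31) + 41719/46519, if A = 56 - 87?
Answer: -1520199996/87967429 ≈ -17.281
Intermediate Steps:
A = -31
L(N) = -31 + 2*N² (L(N) = (N² + N*N) - 31 = (N² + N²) - 31 = 2*N² - 31 = -31 + 2*N²)
-34375/L(31) + 41719/46519 = -34375/(-31 + 2*31²) + 41719/46519 = -34375/(-31 + 2*961) + 41719*(1/46519) = -34375/(-31 + 1922) + 41719/46519 = -34375/1891 + 41719/46519 = -1520199996/87967429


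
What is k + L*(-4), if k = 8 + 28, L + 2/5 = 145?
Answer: -2712/5 ≈ -542.40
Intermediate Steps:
L = 723/5 (L = -2/5 + 145 = 723/5 ≈ 144.60)
k = 36
k + L*(-4) = 36 + (723/5)*(-4) = 36 - 2892/5 = -2712/5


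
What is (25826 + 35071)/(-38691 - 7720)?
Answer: -60897/46411 ≈ -1.3121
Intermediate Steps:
(25826 + 35071)/(-38691 - 7720) = 60897/(-46411) = 60897*(-1/46411) = -60897/46411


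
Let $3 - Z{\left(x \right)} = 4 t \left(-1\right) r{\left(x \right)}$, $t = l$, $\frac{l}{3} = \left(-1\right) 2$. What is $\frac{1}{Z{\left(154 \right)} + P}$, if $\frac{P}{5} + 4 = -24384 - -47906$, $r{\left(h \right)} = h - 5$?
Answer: $\frac{1}{114017} \approx 8.7706 \cdot 10^{-6}$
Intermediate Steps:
$l = -6$ ($l = 3 \left(\left(-1\right) 2\right) = 3 \left(-2\right) = -6$)
$r{\left(h \right)} = -5 + h$ ($r{\left(h \right)} = h - 5 = -5 + h$)
$P = 117590$ ($P = -20 + 5 \left(-24384 - -47906\right) = -20 + 5 \left(-24384 + 47906\right) = -20 + 5 \cdot 23522 = -20 + 117610 = 117590$)
$t = -6$
$Z{\left(x \right)} = 123 - 24 x$ ($Z{\left(x \right)} = 3 - 4 \left(-6\right) \left(-1\right) \left(-5 + x\right) = 3 - 4 \cdot 6 \left(-5 + x\right) = 3 - 4 \left(-30 + 6 x\right) = 3 - \left(-120 + 24 x\right) = 123 - 24 x$)
$\frac{1}{Z{\left(154 \right)} + P} = \frac{1}{\left(123 - 3696\right) + 117590} = \frac{1}{-3573 + 117590} = \frac{1}{114017}$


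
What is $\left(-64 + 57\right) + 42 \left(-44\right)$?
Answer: $-1855$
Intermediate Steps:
$\left(-64 + 57\right) + 42 \left(-44\right) = -7 - 1848 = -1855$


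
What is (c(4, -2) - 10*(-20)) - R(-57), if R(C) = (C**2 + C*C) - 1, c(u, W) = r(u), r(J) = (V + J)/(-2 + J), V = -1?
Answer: -12591/2 ≈ -6295.5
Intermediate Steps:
r(J) = (-1 + J)/(-2 + J)
c(u, W) = (-1 + u)/(-2 + u)
R(C) = -1 + 2*C**2 (R(C) = (C**2 + C**2) - 1 = 2*C**2 - 1 = -1 + 2*C**2)
(c(4, -2) - 10*(-20)) - R(-57) = ((-1 + 4)/(-2 + 4) - 10*(-20)) - (-1 + 2*(-57)**2) = (3/2 + 200) - (-1 + 2*3249) = ((1/2)*3 + 200) - (-1 + 6498) = (3/2 + 200) - 1*6497 = 403/2 - 6497 = -12591/2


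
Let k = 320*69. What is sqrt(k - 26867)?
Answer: I*sqrt(4787) ≈ 69.188*I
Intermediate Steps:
k = 22080
sqrt(k - 26867) = sqrt(22080 - 26867) = sqrt(-4787) = I*sqrt(4787)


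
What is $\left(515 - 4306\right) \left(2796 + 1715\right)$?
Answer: $-17101201$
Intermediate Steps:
$\left(515 - 4306\right) \left(2796 + 1715\right) = \left(-3791\right) 4511 = -17101201$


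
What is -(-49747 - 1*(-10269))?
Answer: 39478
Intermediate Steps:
-(-49747 - 1*(-10269)) = -(-49747 + 10269) = -1*(-39478) = 39478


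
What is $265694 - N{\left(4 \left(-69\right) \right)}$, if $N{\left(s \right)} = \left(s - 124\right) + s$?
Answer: $266370$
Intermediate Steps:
$N{\left(s \right)} = -124 + 2 s$ ($N{\left(s \right)} = \left(-124 + s\right) + s = -124 + 2 s$)
$265694 - N{\left(4 \left(-69\right) \right)} = 265694 - \left(-124 + 2 \cdot 4 \left(-69\right)\right) = 265694 - \left(-124 + 2 \left(-276\right)\right) = 265694 - \left(-124 - 552\right) = 265694 - -676 = 265694 + 676 = 266370$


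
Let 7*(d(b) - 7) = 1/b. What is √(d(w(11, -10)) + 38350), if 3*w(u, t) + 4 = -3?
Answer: √1879490/7 ≈ 195.85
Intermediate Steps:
w(u, t) = -7/3 (w(u, t) = -4/3 + (⅓)*(-3) = -4/3 - 1 = -7/3)
d(b) = 7 + 1/(7*b)
√(d(w(11, -10)) + 38350) = √((7 + 1/(7*(-7/3))) + 38350) = √((7 + (⅐)*(-3/7)) + 38350) = √((7 - 3/49) + 38350) = √(340/49 + 38350) = √(1879490/49) = √1879490/7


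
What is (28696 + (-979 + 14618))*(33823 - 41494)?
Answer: -324751785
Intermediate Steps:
(28696 + (-979 + 14618))*(33823 - 41494) = (28696 + 13639)*(-7671) = 42335*(-7671) = -324751785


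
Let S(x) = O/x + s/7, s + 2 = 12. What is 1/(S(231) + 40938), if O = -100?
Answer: 231/9456908 ≈ 2.4427e-5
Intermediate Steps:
s = 10 (s = -2 + 12 = 10)
S(x) = 10/7 - 100/x (S(x) = -100/x + 10/7 = 10/7 - 100/x)
1/(S(231) + 40938) = 1/((10/7 - 100/231) + 40938) = 1/(230/231 + 40938) = 1/(9456908/231) = 231/9456908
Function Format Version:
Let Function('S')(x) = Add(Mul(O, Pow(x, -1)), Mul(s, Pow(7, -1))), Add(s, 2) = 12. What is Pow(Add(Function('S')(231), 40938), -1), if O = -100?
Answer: Rational(231, 9456908) ≈ 2.4427e-5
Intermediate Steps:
s = 10 (s = Add(-2, 12) = 10)
Function('S')(x) = Add(Rational(10, 7), Mul(-100, Pow(x, -1))) (Function('S')(x) = Add(Mul(-100, Pow(x, -1)), Mul(10, Pow(7, -1))) = Add(Mul(-100, Pow(x, -1)), Mul(10, Rational(1, 7))) = Add(Mul(-100, Pow(x, -1)), Rational(10, 7)) = Add(Rational(10, 7), Mul(-100, Pow(x, -1))))
Pow(Add(Function('S')(231), 40938), -1) = Pow(Add(Add(Rational(10, 7), Mul(-100, Pow(231, -1))), 40938), -1) = Pow(Add(Add(Rational(10, 7), Mul(-100, Rational(1, 231))), 40938), -1) = Pow(Add(Add(Rational(10, 7), Rational(-100, 231)), 40938), -1) = Pow(Add(Rational(230, 231), 40938), -1) = Pow(Rational(9456908, 231), -1) = Rational(231, 9456908)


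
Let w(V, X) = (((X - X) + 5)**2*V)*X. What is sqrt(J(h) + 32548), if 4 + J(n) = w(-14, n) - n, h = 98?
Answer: 3*I*sqrt(206) ≈ 43.058*I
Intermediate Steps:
w(V, X) = 25*V*X (w(V, X) = ((0 + 5)**2*V)*X = (5**2*V)*X = (25*V)*X = 25*V*X)
J(n) = -4 - 351*n (J(n) = -4 + (25*(-14)*n - n) = -4 + (-350*n - n) = -4 - 351*n)
sqrt(J(h) + 32548) = sqrt((-4 - 351*98) + 32548) = sqrt((-4 - 34398) + 32548) = sqrt(-34402 + 32548) = sqrt(-1854) = 3*I*sqrt(206)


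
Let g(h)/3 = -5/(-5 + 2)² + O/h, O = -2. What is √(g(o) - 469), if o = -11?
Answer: I*√511962/33 ≈ 21.682*I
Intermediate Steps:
g(h) = -5/3 - 6/h (g(h) = 3*(-5/(-5 + 2)² - 2/h) = 3*(-5/((-3)²) - 2/h) = 3*(-5/9 - 2/h) = -5/3 - 6/h)
√(g(o) - 469) = √((-5/3 - 6/(-11)) - 469) = √((-5/3 - 6*(-1/11)) - 469) = √((-5/3 + 6/11) - 469) = √(-37/33 - 469) = √(-15514/33) = I*√511962/33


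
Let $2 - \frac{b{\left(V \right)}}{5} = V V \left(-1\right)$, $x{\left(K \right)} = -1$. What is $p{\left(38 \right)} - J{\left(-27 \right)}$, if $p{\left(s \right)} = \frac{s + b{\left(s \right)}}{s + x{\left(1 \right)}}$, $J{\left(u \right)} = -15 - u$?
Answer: $\frac{6824}{37} \approx 184.43$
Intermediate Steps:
$b{\left(V \right)} = 10 + 5 V^{2}$ ($b{\left(V \right)} = 10 - 5 V V \left(-1\right) = 10 - 5 V^{2} \left(-1\right) = 10 - 5 \left(- V^{2}\right) = 10 + 5 V^{2}$)
$p{\left(s \right)} = \frac{10 + s + 5 s^{2}}{-1 + s}$ ($p{\left(s \right)} = \frac{s + \left(10 + 5 s^{2}\right)}{s - 1} = \frac{10 + s + 5 s^{2}}{-1 + s}$)
$p{\left(38 \right)} - J{\left(-27 \right)} = \frac{10 + 38 + 5 \cdot 38^{2}}{-1 + 38} - \left(-15 - -27\right) = \frac{10 + 38 + 5 \cdot 1444}{37} - \left(-15 + 27\right) = \frac{10 + 38 + 7220}{37} - 12 = \frac{1}{37} \cdot 7268 - 12 = \frac{7268}{37} - 12 = \frac{6824}{37}$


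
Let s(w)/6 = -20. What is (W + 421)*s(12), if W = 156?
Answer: -69240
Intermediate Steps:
s(w) = -120 (s(w) = 6*(-20) = -120)
(W + 421)*s(12) = (156 + 421)*(-120) = 577*(-120) = -69240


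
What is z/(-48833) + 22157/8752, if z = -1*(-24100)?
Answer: 871069581/427386416 ≈ 2.0381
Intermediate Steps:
z = 24100
z/(-48833) + 22157/8752 = 24100/(-48833) + 22157/8752 = 24100*(-1/48833) + 22157*(1/8752) = -24100/48833 + 22157/8752 = 871069581/427386416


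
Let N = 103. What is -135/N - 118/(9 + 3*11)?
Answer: -8912/2163 ≈ -4.1202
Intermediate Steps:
-135/N - 118/(9 + 3*11) = -135/103 - 118/(9 + 3*11) = -135*1/103 - 118/(9 + 33) = -135/103 - 118/42 = -135/103 - 118*1/42 = -135/103 - 59/21 = -8912/2163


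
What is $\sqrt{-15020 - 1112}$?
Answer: $2 i \sqrt{4033} \approx 127.01 i$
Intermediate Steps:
$\sqrt{-15020 - 1112} = \sqrt{-16132} = 2 i \sqrt{4033}$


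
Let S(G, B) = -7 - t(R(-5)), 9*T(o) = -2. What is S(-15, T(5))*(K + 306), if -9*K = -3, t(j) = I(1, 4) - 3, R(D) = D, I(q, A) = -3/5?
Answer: -15623/15 ≈ -1041.5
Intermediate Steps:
I(q, A) = -3/5 (I(q, A) = -3*1/5 = -3/5)
T(o) = -2/9 (T(o) = (1/9)*(-2) = -2/9)
t(j) = -18/5 (t(j) = -3/5 - 3 = -18/5)
K = 1/3 (K = -1/9*(-3) = 1/3 ≈ 0.33333)
S(G, B) = -17/5 (S(G, B) = -7 - 1*(-18/5) = -7 + 18/5 = -17/5)
S(-15, T(5))*(K + 306) = -17*(1/3 + 306)/5 = -17/5*919/3 = -15623/15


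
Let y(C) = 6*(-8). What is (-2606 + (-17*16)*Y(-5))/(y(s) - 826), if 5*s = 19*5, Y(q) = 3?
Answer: 1711/437 ≈ 3.9153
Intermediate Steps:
s = 19 (s = (19*5)/5 = (⅕)*95 = 19)
y(C) = -48
(-2606 + (-17*16)*Y(-5))/(y(s) - 826) = (-2606 - 17*16*3)/(-48 - 826) = (-2606 - 272*3)/(-874) = (-2606 - 816)*(-1/874) = -3422*(-1/874) = 1711/437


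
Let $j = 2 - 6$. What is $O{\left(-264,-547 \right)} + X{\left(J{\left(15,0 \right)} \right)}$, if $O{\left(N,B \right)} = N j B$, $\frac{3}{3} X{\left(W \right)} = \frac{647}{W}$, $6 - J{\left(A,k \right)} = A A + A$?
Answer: $- \frac{135166535}{234} \approx -5.7764 \cdot 10^{5}$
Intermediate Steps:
$J{\left(A,k \right)} = 6 - A - A^{2}$ ($J{\left(A,k \right)} = 6 - \left(A A + A\right) = 6 - \left(A^{2} + A\right) = 6 - \left(A + A^{2}\right) = 6 - A - A^{2}$)
$j = -4$ ($j = 2 - 6 = -4$)
$X{\left(W \right)} = \frac{647}{W}$
$O{\left(N,B \right)} = - 4 B N$ ($O{\left(N,B \right)} = N \left(-4\right) B = - 4 N B = - 4 B N$)
$O{\left(-264,-547 \right)} + X{\left(J{\left(15,0 \right)} \right)} = \left(-4\right) \left(-547\right) \left(-264\right) + \frac{647}{6 - 15 - 15^{2}} = -577632 + \frac{647}{6 - 15 - 225} = -577632 + \frac{647}{-234} = -577632 + 647 \left(- \frac{1}{234}\right) = -577632 - \frac{647}{234} = - \frac{135166535}{234}$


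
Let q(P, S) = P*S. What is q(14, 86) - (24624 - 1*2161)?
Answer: -21259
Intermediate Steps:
q(14, 86) - (24624 - 1*2161) = 14*86 - (24624 - 1*2161) = 1204 - (24624 - 2161) = 1204 - 1*22463 = 1204 - 22463 = -21259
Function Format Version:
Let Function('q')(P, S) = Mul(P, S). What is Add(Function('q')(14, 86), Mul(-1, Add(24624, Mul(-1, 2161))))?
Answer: -21259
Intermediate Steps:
Add(Function('q')(14, 86), Mul(-1, Add(24624, Mul(-1, 2161)))) = Add(Mul(14, 86), Mul(-1, Add(24624, Mul(-1, 2161)))) = Add(1204, Mul(-1, Add(24624, -2161))) = Add(1204, Mul(-1, 22463)) = Add(1204, -22463) = -21259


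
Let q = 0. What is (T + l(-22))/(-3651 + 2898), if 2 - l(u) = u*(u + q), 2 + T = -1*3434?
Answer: 1306/251 ≈ 5.2032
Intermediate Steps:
T = -3436 (T = -2 - 1*3434 = -2 - 3434 = -3436)
l(u) = 2 - u² (l(u) = 2 - u*(u + 0) = 2 - u*u = 2 - u²)
(T + l(-22))/(-3651 + 2898) = (-3436 + (2 - 1*(-22)²))/(-3651 + 2898) = (-3436 + (2 - 1*484))/(-753) = (-3436 + (2 - 484))*(-1/753) = (-3436 - 482)*(-1/753) = -3918*(-1/753) = 1306/251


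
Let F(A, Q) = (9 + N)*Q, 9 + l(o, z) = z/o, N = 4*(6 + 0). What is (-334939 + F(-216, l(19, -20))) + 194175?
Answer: -2680819/19 ≈ -1.4110e+5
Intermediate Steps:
N = 24 (N = 4*6 = 24)
l(o, z) = -9 + z/o
F(A, Q) = 33*Q (F(A, Q) = (9 + 24)*Q = 33*Q)
(-334939 + F(-216, l(19, -20))) + 194175 = (-334939 + 33*(-9 - 20/19)) + 194175 = (-334939 + 33*(-191/19)) + 194175 = (-334939 - 6303/19) + 194175 = -6370144/19 + 194175 = -2680819/19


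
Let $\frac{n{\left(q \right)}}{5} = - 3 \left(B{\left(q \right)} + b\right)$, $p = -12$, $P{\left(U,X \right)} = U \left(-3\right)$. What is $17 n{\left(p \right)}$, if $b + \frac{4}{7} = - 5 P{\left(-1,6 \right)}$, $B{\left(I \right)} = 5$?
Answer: $\frac{18870}{7} \approx 2695.7$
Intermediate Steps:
$P{\left(U,X \right)} = - 3 U$
$b = - \frac{109}{7}$ ($b = - \frac{4}{7} - 5 \left(\left(-3\right) \left(-1\right)\right) = - \frac{4}{7} - 15 = - \frac{109}{7} \approx -15.571$)
$n{\left(q \right)} = \frac{1110}{7}$ ($n{\left(q \right)} = 5 \left(- 3 \left(5 - \frac{109}{7}\right)\right) = 5 \left(\left(-3\right) \left(- \frac{74}{7}\right)\right) = 5 \cdot \frac{222}{7} = \frac{1110}{7}$)
$17 n{\left(p \right)} = 17 \cdot \frac{1110}{7} = \frac{18870}{7}$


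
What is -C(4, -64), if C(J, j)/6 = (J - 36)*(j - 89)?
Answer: -29376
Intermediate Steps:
C(J, j) = 6*(-89 + j)*(-36 + J) (C(J, j) = 6*((J - 36)*(j - 89)) = 6*((-36 + J)*(-89 + j)) = 6*((-89 + j)*(-36 + J)) = 6*(-89 + j)*(-36 + J))
-C(4, -64) = -(19224 - 534*4 - 216*(-64) + 6*4*(-64)) = -(19224 - 2136 + 13824 - 1536) = -1*29376 = -29376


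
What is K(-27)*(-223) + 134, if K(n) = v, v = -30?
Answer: 6824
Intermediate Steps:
K(n) = -30
K(-27)*(-223) + 134 = -30*(-223) + 134 = 6690 + 134 = 6824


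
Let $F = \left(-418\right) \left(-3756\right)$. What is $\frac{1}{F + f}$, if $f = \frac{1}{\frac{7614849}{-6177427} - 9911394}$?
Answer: $\frac{61226920518087}{96126755028754557269} \approx 6.3694 \cdot 10^{-7}$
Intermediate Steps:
$f = - \frac{6177427}{61226920518087}$ ($f = \frac{1}{7614849 \left(- \frac{1}{6177427}\right) - 9911394} = \frac{1}{- \frac{7614849}{6177427} - 9911394} = \frac{1}{- \frac{61226920518087}{6177427}} = - \frac{6177427}{61226920518087} \approx -1.0089 \cdot 10^{-7}$)
$F = 1570008$
$\frac{1}{F + f} = \frac{1}{1570008 - \frac{6177427}{61226920518087}} = \frac{1}{\frac{96126755028754557269}{61226920518087}} = \frac{61226920518087}{96126755028754557269}$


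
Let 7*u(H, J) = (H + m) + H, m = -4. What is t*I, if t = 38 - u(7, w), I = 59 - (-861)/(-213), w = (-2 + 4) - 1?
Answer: 998912/497 ≈ 2009.9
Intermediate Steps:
w = 1 (w = 2 - 1 = 1)
u(H, J) = -4/7 + 2*H/7 (u(H, J) = ((H - 4) + H)/7 = ((-4 + H) + H)/7 = (-4 + 2*H)/7 = -4/7 + 2*H/7)
I = 3902/71 (I = 59 - (-861)*(-1)/213 = 59 - 1*287/71 = 59 - 287/71 = 3902/71 ≈ 54.958)
t = 256/7 (t = 38 - (-4/7 + (2/7)*7) = 38 - (-4/7 + 2) = 38 - 1*10/7 = 38 - 10/7 = 256/7 ≈ 36.571)
t*I = (256/7)*(3902/71) = 998912/497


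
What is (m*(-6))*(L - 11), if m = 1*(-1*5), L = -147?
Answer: -4740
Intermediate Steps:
m = -5 (m = 1*(-5) = -5)
(m*(-6))*(L - 11) = (-5*(-6))*(-147 - 11) = 30*(-158) = -4740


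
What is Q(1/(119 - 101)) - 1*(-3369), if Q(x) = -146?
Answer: 3223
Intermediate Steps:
Q(1/(119 - 101)) - 1*(-3369) = -146 - 1*(-3369) = -146 + 3369 = 3223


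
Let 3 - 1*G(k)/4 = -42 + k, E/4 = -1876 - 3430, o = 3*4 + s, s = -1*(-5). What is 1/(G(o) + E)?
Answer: -1/21112 ≈ -4.7366e-5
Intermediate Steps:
s = 5
o = 17 (o = 3*4 + 5 = 12 + 5 = 17)
E = -21224 (E = 4*(-1876 - 3430) = 4*(-5306) = -21224)
G(k) = 180 - 4*k (G(k) = 12 - 4*(-42 + k) = 12 + (168 - 4*k) = 180 - 4*k)
1/(G(o) + E) = 1/((180 - 4*17) - 21224) = 1/((180 - 68) - 21224) = 1/(112 - 21224) = 1/(-21112) = -1/21112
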